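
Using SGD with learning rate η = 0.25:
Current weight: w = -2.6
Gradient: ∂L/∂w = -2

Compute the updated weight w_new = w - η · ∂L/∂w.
w_new = -2.1

w_new = w - η·∂L/∂w = -2.6 - 0.25×(-2) = -2.6 - (-0.5) = -2.1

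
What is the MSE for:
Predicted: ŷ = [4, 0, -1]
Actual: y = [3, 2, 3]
MSE = 7

MSE = (1/3)((4-3)² + (0-2)² + (-1-3)²) = (1/3)(1 + 4 + 16) = 7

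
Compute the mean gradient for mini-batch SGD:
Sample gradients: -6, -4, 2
Average gradient = -2.667

Average = (1/3)(-6 + -4 + 2) = -8/3 = -2.667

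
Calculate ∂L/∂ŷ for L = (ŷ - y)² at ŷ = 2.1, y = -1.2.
∂L/∂ŷ = 6.6

∂L/∂ŷ = 2(ŷ - y) = 2(2.1 - -1.2) = 2(3.3) = 6.6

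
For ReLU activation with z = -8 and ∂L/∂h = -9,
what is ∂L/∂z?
∂L/∂z = 0

h = ReLU(-8) = 0
Since z < 0: ∂h/∂z = 0
∂L/∂z = ∂L/∂h · ∂h/∂z = -9 × 0 = 0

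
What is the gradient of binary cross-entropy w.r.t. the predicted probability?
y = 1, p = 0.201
∂L/∂p = -4.975

∂L/∂p = -y/p + (1-y)/(1-p) = -1/0.201 + 0 = -4.975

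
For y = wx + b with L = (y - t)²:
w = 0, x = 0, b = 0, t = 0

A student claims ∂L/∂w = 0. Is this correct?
Correct

y = (0)(0) + 0 = 0
∂L/∂y = 2(y - t) = 2(0 - 0) = 0
∂y/∂w = x = 0
∂L/∂w = 0 × 0 = 0

Claimed value: 0
Correct: The correct gradient is 0.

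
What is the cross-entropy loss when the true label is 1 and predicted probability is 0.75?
L = 0.2877

L = -1·log(0.75) - 0·log(0.25) = -log(0.75) = 0.2877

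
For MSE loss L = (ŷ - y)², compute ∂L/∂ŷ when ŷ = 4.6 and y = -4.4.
∂L/∂ŷ = 18.0

∂L/∂ŷ = 2(ŷ - y) = 2(4.6 - -4.4) = 2(9.0) = 18.0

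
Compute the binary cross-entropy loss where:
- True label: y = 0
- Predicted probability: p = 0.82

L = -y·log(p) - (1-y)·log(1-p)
L = 1.715

L = -0·log(0.82) - 1·log(0.18) = -log(0.18) = 1.715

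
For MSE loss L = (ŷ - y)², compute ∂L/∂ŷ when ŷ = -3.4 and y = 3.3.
∂L/∂ŷ = -13.4

∂L/∂ŷ = 2(ŷ - y) = 2(-3.4 - 3.3) = 2(-6.7) = -13.4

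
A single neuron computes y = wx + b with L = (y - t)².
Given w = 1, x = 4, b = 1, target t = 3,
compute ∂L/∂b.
∂L/∂b = 4

y = wx + b = (1)(4) + 1 = 5
∂L/∂y = 2(y - t) = 2(5 - 3) = 4
∂y/∂b = 1
∂L/∂b = ∂L/∂y · ∂y/∂b = 4 × 1 = 4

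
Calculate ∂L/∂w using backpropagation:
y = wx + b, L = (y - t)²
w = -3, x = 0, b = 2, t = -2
∂L/∂w = 0

y = wx + b = (-3)(0) + 2 = 2
∂L/∂y = 2(y - t) = 2(2 - -2) = 8
∂y/∂w = x = 0
∂L/∂w = ∂L/∂y · ∂y/∂w = 8 × 0 = 0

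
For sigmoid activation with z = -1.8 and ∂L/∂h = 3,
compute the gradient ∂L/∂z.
∂L/∂z = 0.3652

σ(-1.8) = 0.1419
σ'(-1.8) = σ(-1.8)(1 - σ(-1.8)) = 0.1419 × 0.8581 = 0.1217
∂L/∂z = ∂L/∂h · σ'(z) = 3 × 0.1217 = 0.3652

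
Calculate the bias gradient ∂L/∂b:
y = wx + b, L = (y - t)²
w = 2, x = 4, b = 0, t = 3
∂L/∂b = 10

y = wx + b = (2)(4) + 0 = 8
∂L/∂y = 2(y - t) = 2(8 - 3) = 10
∂y/∂b = 1
∂L/∂b = ∂L/∂y · ∂y/∂b = 10 × 1 = 10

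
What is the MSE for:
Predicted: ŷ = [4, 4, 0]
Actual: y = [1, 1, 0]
MSE = 6

MSE = (1/3)((4-1)² + (4-1)² + (0-0)²) = (1/3)(9 + 9 + 0) = 6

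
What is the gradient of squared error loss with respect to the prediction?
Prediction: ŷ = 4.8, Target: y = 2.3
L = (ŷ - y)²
∂L/∂ŷ = 5.0

∂L/∂ŷ = 2(ŷ - y) = 2(4.8 - 2.3) = 2(2.5) = 5.0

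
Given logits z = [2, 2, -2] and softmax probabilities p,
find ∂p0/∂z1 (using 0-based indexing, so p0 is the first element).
∂p0/∂z1 = -0.2455

p = softmax(z) = [0.4955, 0.4955, 0.009075]
p0 = 0.4955, p1 = 0.4955

∂p0/∂z1 = -p0 × p1 = -0.4955 × 0.4955 = -0.2455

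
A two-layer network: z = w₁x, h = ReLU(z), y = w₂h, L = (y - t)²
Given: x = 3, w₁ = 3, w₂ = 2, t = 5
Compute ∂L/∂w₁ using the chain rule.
∂L/∂w₁ = 156

Forward pass:
z = w₁x = 3×3 = 9
h = ReLU(9) = 9
y = w₂h = 2×9 = 18

Backward pass:
∂L/∂y = 2(y - t) = 2(18 - 5) = 26
∂y/∂h = w₂ = 2
∂h/∂z = 1 (ReLU derivative)
∂z/∂w₁ = x = 3

∂L/∂w₁ = 26 × 2 × 1 × 3 = 156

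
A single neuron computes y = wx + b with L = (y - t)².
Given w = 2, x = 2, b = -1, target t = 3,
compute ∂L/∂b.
∂L/∂b = 0

y = wx + b = (2)(2) + -1 = 3
∂L/∂y = 2(y - t) = 2(3 - 3) = 0
∂y/∂b = 1
∂L/∂b = ∂L/∂y · ∂y/∂b = 0 × 1 = 0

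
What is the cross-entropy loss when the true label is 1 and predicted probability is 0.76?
L = 0.2744

L = -1·log(0.76) - 0·log(0.24) = -log(0.76) = 0.2744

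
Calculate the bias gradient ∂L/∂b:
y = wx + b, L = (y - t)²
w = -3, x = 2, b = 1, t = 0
∂L/∂b = -10

y = wx + b = (-3)(2) + 1 = -5
∂L/∂y = 2(y - t) = 2(-5 - 0) = -10
∂y/∂b = 1
∂L/∂b = ∂L/∂y · ∂y/∂b = -10 × 1 = -10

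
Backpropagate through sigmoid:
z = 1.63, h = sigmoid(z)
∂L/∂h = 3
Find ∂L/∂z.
∂L/∂z = 0.411

σ(1.63) = 0.8362
σ'(1.63) = σ(1.63)(1 - σ(1.63)) = 0.8362 × 0.1638 = 0.137
∂L/∂z = ∂L/∂h · σ'(z) = 3 × 0.137 = 0.411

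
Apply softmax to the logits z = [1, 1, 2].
p = [0.2119, 0.2119, 0.5761]

exp(z) = [2.718, 2.718, 7.389]
Sum = 12.83
p = [0.2119, 0.2119, 0.5761]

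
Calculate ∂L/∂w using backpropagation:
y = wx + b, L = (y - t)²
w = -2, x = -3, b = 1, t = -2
∂L/∂w = -54

y = wx + b = (-2)(-3) + 1 = 7
∂L/∂y = 2(y - t) = 2(7 - -2) = 18
∂y/∂w = x = -3
∂L/∂w = ∂L/∂y · ∂y/∂w = 18 × -3 = -54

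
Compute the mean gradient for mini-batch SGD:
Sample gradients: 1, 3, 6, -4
Average gradient = 1.5

Average = (1/4)(1 + 3 + 6 + -4) = 6/4 = 1.5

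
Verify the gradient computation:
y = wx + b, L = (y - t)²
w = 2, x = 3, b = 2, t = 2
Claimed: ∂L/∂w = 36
Correct

y = (2)(3) + 2 = 8
∂L/∂y = 2(y - t) = 2(8 - 2) = 12
∂y/∂w = x = 3
∂L/∂w = 12 × 3 = 36

Claimed value: 36
Correct: The correct gradient is 36.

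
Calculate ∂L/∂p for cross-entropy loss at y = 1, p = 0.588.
∂L/∂p = -1.701

∂L/∂p = -y/p + (1-y)/(1-p) = -1/0.588 + 0 = -1.701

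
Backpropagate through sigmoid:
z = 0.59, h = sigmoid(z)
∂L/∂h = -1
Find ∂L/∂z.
∂L/∂z = -0.2294

σ(0.59) = 0.6434
σ'(0.59) = σ(0.59)(1 - σ(0.59)) = 0.6434 × 0.3566 = 0.2294
∂L/∂z = ∂L/∂h · σ'(z) = -1 × 0.2294 = -0.2294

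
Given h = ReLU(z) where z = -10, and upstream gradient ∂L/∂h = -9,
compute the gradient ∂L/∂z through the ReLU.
∂L/∂z = 0

h = ReLU(-10) = 0
Since z < 0: ∂h/∂z = 0
∂L/∂z = ∂L/∂h · ∂h/∂z = -9 × 0 = 0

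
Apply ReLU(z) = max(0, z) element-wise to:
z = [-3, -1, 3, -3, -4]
h = [0, 0, 3, 0, 0]

ReLU applied element-wise: max(0,-3)=0, max(0,-1)=0, max(0,3)=3, max(0,-3)=0, max(0,-4)=0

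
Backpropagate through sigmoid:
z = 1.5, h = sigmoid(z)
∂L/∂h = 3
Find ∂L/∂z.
∂L/∂z = 0.4474

σ(1.5) = 0.8176
σ'(1.5) = σ(1.5)(1 - σ(1.5)) = 0.8176 × 0.1824 = 0.1491
∂L/∂z = ∂L/∂h · σ'(z) = 3 × 0.1491 = 0.4474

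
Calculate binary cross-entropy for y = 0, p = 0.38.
L = 0.478

L = -0·log(0.38) - 1·log(0.62) = -log(0.62) = 0.478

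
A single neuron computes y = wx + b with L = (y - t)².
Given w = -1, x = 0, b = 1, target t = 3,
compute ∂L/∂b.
∂L/∂b = -4

y = wx + b = (-1)(0) + 1 = 1
∂L/∂y = 2(y - t) = 2(1 - 3) = -4
∂y/∂b = 1
∂L/∂b = ∂L/∂y · ∂y/∂b = -4 × 1 = -4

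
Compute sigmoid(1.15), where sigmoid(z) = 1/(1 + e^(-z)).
0.7595

sigmoid(1.15) = 1/(1 + e^(-1.15)) = 1/(1 + 0.3166) = 0.7595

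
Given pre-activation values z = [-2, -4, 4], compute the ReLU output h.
h = [0, 0, 4]

ReLU applied element-wise: max(0,-2)=0, max(0,-4)=0, max(0,4)=4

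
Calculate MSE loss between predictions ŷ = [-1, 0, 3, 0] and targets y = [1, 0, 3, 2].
MSE = 2

MSE = (1/4)((-1-1)² + (0-0)² + (3-3)² + (0-2)²) = (1/4)(4 + 0 + 0 + 4) = 2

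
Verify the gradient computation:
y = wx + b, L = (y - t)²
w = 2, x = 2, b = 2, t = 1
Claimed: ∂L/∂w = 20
Correct

y = (2)(2) + 2 = 6
∂L/∂y = 2(y - t) = 2(6 - 1) = 10
∂y/∂w = x = 2
∂L/∂w = 10 × 2 = 20

Claimed value: 20
Correct: The correct gradient is 20.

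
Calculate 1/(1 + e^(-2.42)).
0.9183

sigmoid(2.42) = 1/(1 + e^(-2.42)) = 1/(1 + 0.08892) = 0.9183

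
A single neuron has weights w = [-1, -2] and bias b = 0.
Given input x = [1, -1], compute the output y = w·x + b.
y = 1

y = (-1)(1) + (-2)(-1) + 0 = 1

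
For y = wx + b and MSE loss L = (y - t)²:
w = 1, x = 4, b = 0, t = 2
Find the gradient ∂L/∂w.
∂L/∂w = 16

y = wx + b = (1)(4) + 0 = 4
∂L/∂y = 2(y - t) = 2(4 - 2) = 4
∂y/∂w = x = 4
∂L/∂w = ∂L/∂y · ∂y/∂w = 4 × 4 = 16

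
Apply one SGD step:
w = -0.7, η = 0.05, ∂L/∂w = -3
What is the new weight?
w_new = -0.55

w_new = w - η·∂L/∂w = -0.7 - 0.05×(-3) = -0.7 - (-0.15) = -0.55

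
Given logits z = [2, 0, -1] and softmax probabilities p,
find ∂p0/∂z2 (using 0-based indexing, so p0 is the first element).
∂p0/∂z2 = -0.03545

p = softmax(z) = [0.8438, 0.1142, 0.04201]
p0 = 0.8438, p2 = 0.04201

∂p0/∂z2 = -p0 × p2 = -0.8438 × 0.04201 = -0.03545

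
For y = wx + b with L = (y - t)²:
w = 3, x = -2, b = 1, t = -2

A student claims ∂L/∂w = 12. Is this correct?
Correct

y = (3)(-2) + 1 = -5
∂L/∂y = 2(y - t) = 2(-5 - -2) = -6
∂y/∂w = x = -2
∂L/∂w = -6 × -2 = 12

Claimed value: 12
Correct: The correct gradient is 12.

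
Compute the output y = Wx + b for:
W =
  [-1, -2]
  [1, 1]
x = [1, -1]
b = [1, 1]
y = [2, 1]

Wx = [-1×1 + -2×-1, 1×1 + 1×-1]
   = [1, 0]
y = Wx + b = [1 + 1, 0 + 1] = [2, 1]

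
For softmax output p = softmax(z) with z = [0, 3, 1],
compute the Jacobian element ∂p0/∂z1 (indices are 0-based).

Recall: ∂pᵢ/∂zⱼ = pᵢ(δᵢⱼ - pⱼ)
∂p0/∂z1 = -0.03545

p = softmax(z) = [0.04201, 0.8438, 0.1142]
p0 = 0.04201, p1 = 0.8438

∂p0/∂z1 = -p0 × p1 = -0.04201 × 0.8438 = -0.03545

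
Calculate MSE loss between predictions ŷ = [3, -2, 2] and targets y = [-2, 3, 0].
MSE = 18

MSE = (1/3)((3--2)² + (-2-3)² + (2-0)²) = (1/3)(25 + 25 + 4) = 18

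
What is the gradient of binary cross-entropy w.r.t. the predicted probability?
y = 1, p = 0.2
∂L/∂p = -5

∂L/∂p = -y/p + (1-y)/(1-p) = -1/0.2 + 0 = -5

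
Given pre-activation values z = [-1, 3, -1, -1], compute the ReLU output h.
h = [0, 3, 0, 0]

ReLU applied element-wise: max(0,-1)=0, max(0,3)=3, max(0,-1)=0, max(0,-1)=0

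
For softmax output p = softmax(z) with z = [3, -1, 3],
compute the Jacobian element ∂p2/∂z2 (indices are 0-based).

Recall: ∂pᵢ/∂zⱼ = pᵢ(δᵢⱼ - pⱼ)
∂p2/∂z2 = 0.25

p = softmax(z) = [0.4955, 0.009075, 0.4955]
p2 = 0.4955

∂p2/∂z2 = p2(1 - p2) = 0.4955 × (1 - 0.4955) = 0.25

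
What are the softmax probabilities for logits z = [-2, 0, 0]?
p = [0.0634, 0.4683, 0.4683]

exp(z) = [0.1353, 1, 1]
Sum = 2.135
p = [0.0634, 0.4683, 0.4683]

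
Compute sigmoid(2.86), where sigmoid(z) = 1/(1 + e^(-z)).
0.9458

sigmoid(2.86) = 1/(1 + e^(-2.86)) = 1/(1 + 0.05727) = 0.9458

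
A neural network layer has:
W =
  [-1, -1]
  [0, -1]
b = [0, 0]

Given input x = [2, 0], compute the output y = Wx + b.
y = [-2, 0]

Wx = [-1×2 + -1×0, 0×2 + -1×0]
   = [-2, 0]
y = Wx + b = [-2 + 0, 0 + 0] = [-2, 0]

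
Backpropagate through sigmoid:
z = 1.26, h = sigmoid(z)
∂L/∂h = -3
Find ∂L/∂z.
∂L/∂z = -0.5164

σ(1.26) = 0.779
σ'(1.26) = σ(1.26)(1 - σ(1.26)) = 0.779 × 0.221 = 0.1721
∂L/∂z = ∂L/∂h · σ'(z) = -3 × 0.1721 = -0.5164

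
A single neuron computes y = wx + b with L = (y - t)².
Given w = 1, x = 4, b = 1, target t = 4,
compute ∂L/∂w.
∂L/∂w = 8

y = wx + b = (1)(4) + 1 = 5
∂L/∂y = 2(y - t) = 2(5 - 4) = 2
∂y/∂w = x = 4
∂L/∂w = ∂L/∂y · ∂y/∂w = 2 × 4 = 8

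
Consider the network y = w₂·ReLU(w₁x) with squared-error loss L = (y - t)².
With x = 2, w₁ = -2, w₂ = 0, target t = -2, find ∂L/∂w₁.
∂L/∂w₁ = 0

Forward pass:
z = w₁x = -2×2 = -4
h = ReLU(-4) = 0
y = w₂h = 0×0 = 0

Backward pass:
∂L/∂y = 2(y - t) = 2(0 - -2) = 4
∂y/∂h = w₂ = 0
∂h/∂z = 0 (ReLU derivative)
∂z/∂w₁ = x = 2

∂L/∂w₁ = 4 × 0 × 0 × 2 = 0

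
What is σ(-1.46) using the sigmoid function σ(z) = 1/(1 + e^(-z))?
0.1885

sigmoid(-1.46) = 1/(1 + e^(1.46)) = 1/(1 + 4.306) = 0.1885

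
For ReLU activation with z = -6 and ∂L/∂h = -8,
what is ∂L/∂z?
∂L/∂z = 0

h = ReLU(-6) = 0
Since z < 0: ∂h/∂z = 0
∂L/∂z = ∂L/∂h · ∂h/∂z = -8 × 0 = 0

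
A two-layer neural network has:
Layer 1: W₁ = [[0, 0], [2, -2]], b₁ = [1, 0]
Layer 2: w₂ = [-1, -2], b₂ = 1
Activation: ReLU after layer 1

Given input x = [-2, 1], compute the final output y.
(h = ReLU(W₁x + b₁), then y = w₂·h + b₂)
y = 0

Layer 1 pre-activation: z₁ = [1, -6]
After ReLU: h = [1, 0]
Layer 2 output: y = -1×1 + -2×0 + 1 = 0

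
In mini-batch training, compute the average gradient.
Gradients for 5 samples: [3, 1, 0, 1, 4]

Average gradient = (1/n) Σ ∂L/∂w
Average gradient = 1.8

Average = (1/5)(3 + 1 + 0 + 1 + 4) = 9/5 = 1.8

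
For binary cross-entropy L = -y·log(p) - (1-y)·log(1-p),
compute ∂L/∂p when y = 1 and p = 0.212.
∂L/∂p = -4.717

∂L/∂p = -y/p + (1-y)/(1-p) = -1/0.212 + 0 = -4.717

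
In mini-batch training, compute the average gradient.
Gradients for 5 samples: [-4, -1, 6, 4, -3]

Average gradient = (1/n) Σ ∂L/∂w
Average gradient = 0.4

Average = (1/5)(-4 + -1 + 6 + 4 + -3) = 2/5 = 0.4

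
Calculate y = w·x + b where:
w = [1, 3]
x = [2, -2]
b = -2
y = -6

y = (1)(2) + (3)(-2) + -2 = -6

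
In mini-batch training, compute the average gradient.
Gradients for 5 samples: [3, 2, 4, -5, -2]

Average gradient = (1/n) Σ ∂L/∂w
Average gradient = 0.4

Average = (1/5)(3 + 2 + 4 + -5 + -2) = 2/5 = 0.4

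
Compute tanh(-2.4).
-0.9837

tanh(-2.4) = (e^(-2.4) - e^(2.4))/(e^(-2.4) + e^(2.4)) = -0.9837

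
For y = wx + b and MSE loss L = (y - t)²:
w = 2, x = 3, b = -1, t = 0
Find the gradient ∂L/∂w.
∂L/∂w = 30

y = wx + b = (2)(3) + -1 = 5
∂L/∂y = 2(y - t) = 2(5 - 0) = 10
∂y/∂w = x = 3
∂L/∂w = ∂L/∂y · ∂y/∂w = 10 × 3 = 30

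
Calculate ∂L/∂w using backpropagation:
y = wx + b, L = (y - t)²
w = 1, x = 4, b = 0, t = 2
∂L/∂w = 16

y = wx + b = (1)(4) + 0 = 4
∂L/∂y = 2(y - t) = 2(4 - 2) = 4
∂y/∂w = x = 4
∂L/∂w = ∂L/∂y · ∂y/∂w = 4 × 4 = 16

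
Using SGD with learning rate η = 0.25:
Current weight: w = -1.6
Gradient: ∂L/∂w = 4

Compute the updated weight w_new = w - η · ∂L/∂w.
w_new = -2.6

w_new = w - η·∂L/∂w = -1.6 - 0.25×(4) = -1.6 - (1) = -2.6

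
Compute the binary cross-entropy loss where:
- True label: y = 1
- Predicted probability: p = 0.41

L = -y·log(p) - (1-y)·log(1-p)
L = 0.8916

L = -1·log(0.41) - 0·log(0.59) = -log(0.41) = 0.8916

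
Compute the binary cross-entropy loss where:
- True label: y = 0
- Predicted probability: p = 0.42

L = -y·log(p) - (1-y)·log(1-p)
L = 0.5447

L = -0·log(0.42) - 1·log(0.58) = -log(0.58) = 0.5447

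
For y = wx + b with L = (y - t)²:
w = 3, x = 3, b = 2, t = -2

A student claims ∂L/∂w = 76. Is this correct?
Incorrect

y = (3)(3) + 2 = 11
∂L/∂y = 2(y - t) = 2(11 - -2) = 26
∂y/∂w = x = 3
∂L/∂w = 26 × 3 = 78

Claimed value: 76
Incorrect: The correct gradient is 78.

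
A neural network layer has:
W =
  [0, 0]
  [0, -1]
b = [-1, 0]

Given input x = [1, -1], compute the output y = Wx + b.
y = [-1, 1]

Wx = [0×1 + 0×-1, 0×1 + -1×-1]
   = [0, 1]
y = Wx + b = [0 + -1, 1 + 0] = [-1, 1]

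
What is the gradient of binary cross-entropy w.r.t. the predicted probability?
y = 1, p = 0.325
∂L/∂p = -3.077

∂L/∂p = -y/p + (1-y)/(1-p) = -1/0.325 + 0 = -3.077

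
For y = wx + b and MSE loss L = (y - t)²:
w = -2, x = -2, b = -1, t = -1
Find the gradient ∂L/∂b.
∂L/∂b = 8

y = wx + b = (-2)(-2) + -1 = 3
∂L/∂y = 2(y - t) = 2(3 - -1) = 8
∂y/∂b = 1
∂L/∂b = ∂L/∂y · ∂y/∂b = 8 × 1 = 8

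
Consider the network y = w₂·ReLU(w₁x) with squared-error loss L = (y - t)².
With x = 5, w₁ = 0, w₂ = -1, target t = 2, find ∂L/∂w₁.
∂L/∂w₁ = 0

Forward pass:
z = w₁x = 0×5 = 0
h = ReLU(0) = 0
y = w₂h = -1×0 = 0

Backward pass:
∂L/∂y = 2(y - t) = 2(0 - 2) = -4
∂y/∂h = w₂ = -1
∂h/∂z = 0 (ReLU derivative)
∂z/∂w₁ = x = 5

∂L/∂w₁ = -4 × -1 × 0 × 5 = 0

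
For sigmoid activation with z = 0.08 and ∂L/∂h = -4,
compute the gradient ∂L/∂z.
∂L/∂z = -0.9984

σ(0.08) = 0.52
σ'(0.08) = σ(0.08)(1 - σ(0.08)) = 0.52 × 0.48 = 0.2496
∂L/∂z = ∂L/∂h · σ'(z) = -4 × 0.2496 = -0.9984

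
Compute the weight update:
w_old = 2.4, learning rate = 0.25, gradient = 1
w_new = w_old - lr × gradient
w_new = 2.15

w_new = w - η·∂L/∂w = 2.4 - 0.25×(1) = 2.4 - (0.25) = 2.15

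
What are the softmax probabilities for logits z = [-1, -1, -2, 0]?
p = [0.1966, 0.1966, 0.0723, 0.5344]

exp(z) = [0.3679, 0.3679, 0.1353, 1]
Sum = 1.871
p = [0.1966, 0.1966, 0.0723, 0.5344]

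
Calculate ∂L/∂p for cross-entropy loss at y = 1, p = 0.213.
∂L/∂p = -4.695

∂L/∂p = -y/p + (1-y)/(1-p) = -1/0.213 + 0 = -4.695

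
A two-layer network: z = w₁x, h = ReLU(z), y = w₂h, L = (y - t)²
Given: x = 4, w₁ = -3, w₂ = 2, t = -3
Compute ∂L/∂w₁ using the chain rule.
∂L/∂w₁ = 0

Forward pass:
z = w₁x = -3×4 = -12
h = ReLU(-12) = 0
y = w₂h = 2×0 = 0

Backward pass:
∂L/∂y = 2(y - t) = 2(0 - -3) = 6
∂y/∂h = w₂ = 2
∂h/∂z = 0 (ReLU derivative)
∂z/∂w₁ = x = 4

∂L/∂w₁ = 6 × 2 × 0 × 4 = 0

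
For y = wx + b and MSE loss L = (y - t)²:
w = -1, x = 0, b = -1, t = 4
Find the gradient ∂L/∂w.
∂L/∂w = 0

y = wx + b = (-1)(0) + -1 = -1
∂L/∂y = 2(y - t) = 2(-1 - 4) = -10
∂y/∂w = x = 0
∂L/∂w = ∂L/∂y · ∂y/∂w = -10 × 0 = 0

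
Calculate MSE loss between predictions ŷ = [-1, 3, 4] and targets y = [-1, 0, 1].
MSE = 6

MSE = (1/3)((-1--1)² + (3-0)² + (4-1)²) = (1/3)(0 + 9 + 9) = 6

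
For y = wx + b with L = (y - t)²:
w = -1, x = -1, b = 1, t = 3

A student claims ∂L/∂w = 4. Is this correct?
Incorrect

y = (-1)(-1) + 1 = 2
∂L/∂y = 2(y - t) = 2(2 - 3) = -2
∂y/∂w = x = -1
∂L/∂w = -2 × -1 = 2

Claimed value: 4
Incorrect: The correct gradient is 2.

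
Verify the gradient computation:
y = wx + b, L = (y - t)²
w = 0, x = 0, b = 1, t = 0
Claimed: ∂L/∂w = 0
Correct

y = (0)(0) + 1 = 1
∂L/∂y = 2(y - t) = 2(1 - 0) = 2
∂y/∂w = x = 0
∂L/∂w = 2 × 0 = 0

Claimed value: 0
Correct: The correct gradient is 0.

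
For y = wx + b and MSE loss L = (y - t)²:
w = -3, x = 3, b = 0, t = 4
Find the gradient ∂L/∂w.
∂L/∂w = -78

y = wx + b = (-3)(3) + 0 = -9
∂L/∂y = 2(y - t) = 2(-9 - 4) = -26
∂y/∂w = x = 3
∂L/∂w = ∂L/∂y · ∂y/∂w = -26 × 3 = -78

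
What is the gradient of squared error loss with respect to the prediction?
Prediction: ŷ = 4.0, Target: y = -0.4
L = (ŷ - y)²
∂L/∂ŷ = 8.8

∂L/∂ŷ = 2(ŷ - y) = 2(4.0 - -0.4) = 2(4.4) = 8.8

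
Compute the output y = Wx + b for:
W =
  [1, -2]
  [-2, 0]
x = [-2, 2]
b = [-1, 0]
y = [-7, 4]

Wx = [1×-2 + -2×2, -2×-2 + 0×2]
   = [-6, 4]
y = Wx + b = [-6 + -1, 4 + 0] = [-7, 4]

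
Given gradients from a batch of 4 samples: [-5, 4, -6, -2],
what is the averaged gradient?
Average gradient = -2.25

Average = (1/4)(-5 + 4 + -6 + -2) = -9/4 = -2.25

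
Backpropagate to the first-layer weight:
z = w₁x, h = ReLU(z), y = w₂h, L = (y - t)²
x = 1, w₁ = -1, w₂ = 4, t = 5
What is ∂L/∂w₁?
∂L/∂w₁ = 0

Forward pass:
z = w₁x = -1×1 = -1
h = ReLU(-1) = 0
y = w₂h = 4×0 = 0

Backward pass:
∂L/∂y = 2(y - t) = 2(0 - 5) = -10
∂y/∂h = w₂ = 4
∂h/∂z = 0 (ReLU derivative)
∂z/∂w₁ = x = 1

∂L/∂w₁ = -10 × 4 × 0 × 1 = 0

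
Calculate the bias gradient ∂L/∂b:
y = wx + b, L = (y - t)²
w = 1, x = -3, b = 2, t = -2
∂L/∂b = 2

y = wx + b = (1)(-3) + 2 = -1
∂L/∂y = 2(y - t) = 2(-1 - -2) = 2
∂y/∂b = 1
∂L/∂b = ∂L/∂y · ∂y/∂b = 2 × 1 = 2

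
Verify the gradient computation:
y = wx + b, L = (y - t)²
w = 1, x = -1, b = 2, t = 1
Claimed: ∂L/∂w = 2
Incorrect

y = (1)(-1) + 2 = 1
∂L/∂y = 2(y - t) = 2(1 - 1) = 0
∂y/∂w = x = -1
∂L/∂w = 0 × -1 = 0

Claimed value: 2
Incorrect: The correct gradient is 0.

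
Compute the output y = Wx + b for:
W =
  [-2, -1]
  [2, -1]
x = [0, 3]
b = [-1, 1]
y = [-4, -2]

Wx = [-2×0 + -1×3, 2×0 + -1×3]
   = [-3, -3]
y = Wx + b = [-3 + -1, -3 + 1] = [-4, -2]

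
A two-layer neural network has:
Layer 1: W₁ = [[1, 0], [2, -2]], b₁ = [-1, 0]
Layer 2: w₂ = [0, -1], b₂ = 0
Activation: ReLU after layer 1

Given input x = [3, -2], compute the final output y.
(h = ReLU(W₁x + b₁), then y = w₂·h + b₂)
y = -10

Layer 1 pre-activation: z₁ = [2, 10]
After ReLU: h = [2, 10]
Layer 2 output: y = 0×2 + -1×10 + 0 = -10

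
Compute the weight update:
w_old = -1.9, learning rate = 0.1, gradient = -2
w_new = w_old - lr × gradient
w_new = -1.7

w_new = w - η·∂L/∂w = -1.9 - 0.1×(-2) = -1.9 - (-0.2) = -1.7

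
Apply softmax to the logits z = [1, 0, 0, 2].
p = [0.2245, 0.0826, 0.0826, 0.6103]

exp(z) = [2.718, 1, 1, 7.389]
Sum = 12.11
p = [0.2245, 0.0826, 0.0826, 0.6103]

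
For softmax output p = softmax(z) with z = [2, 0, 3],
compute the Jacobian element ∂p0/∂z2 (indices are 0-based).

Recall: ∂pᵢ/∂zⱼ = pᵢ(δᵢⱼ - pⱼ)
∂p0/∂z2 = -0.183

p = softmax(z) = [0.2595, 0.03512, 0.7054]
p0 = 0.2595, p2 = 0.7054

∂p0/∂z2 = -p0 × p2 = -0.2595 × 0.7054 = -0.183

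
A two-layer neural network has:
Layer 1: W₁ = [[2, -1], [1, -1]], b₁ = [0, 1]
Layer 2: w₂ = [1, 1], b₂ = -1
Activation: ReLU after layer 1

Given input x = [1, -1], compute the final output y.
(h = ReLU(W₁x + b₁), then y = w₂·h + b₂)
y = 5

Layer 1 pre-activation: z₁ = [3, 3]
After ReLU: h = [3, 3]
Layer 2 output: y = 1×3 + 1×3 + -1 = 5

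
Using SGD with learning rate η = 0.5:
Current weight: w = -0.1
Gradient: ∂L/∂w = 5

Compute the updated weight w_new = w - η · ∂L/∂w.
w_new = -2.6

w_new = w - η·∂L/∂w = -0.1 - 0.5×(5) = -0.1 - (2.5) = -2.6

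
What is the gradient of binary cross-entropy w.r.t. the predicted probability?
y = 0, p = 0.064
∂L/∂p = 1.068

∂L/∂p = -y/p + (1-y)/(1-p) = 0 + 1/0.936 = 1.068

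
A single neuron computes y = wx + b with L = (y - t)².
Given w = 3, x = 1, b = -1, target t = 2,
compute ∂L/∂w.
∂L/∂w = 0

y = wx + b = (3)(1) + -1 = 2
∂L/∂y = 2(y - t) = 2(2 - 2) = 0
∂y/∂w = x = 1
∂L/∂w = ∂L/∂y · ∂y/∂w = 0 × 1 = 0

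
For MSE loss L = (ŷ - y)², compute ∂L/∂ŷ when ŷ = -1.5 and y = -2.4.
∂L/∂ŷ = 1.8

∂L/∂ŷ = 2(ŷ - y) = 2(-1.5 - -2.4) = 2(0.9) = 1.8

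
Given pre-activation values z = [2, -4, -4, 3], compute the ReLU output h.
h = [2, 0, 0, 3]

ReLU applied element-wise: max(0,2)=2, max(0,-4)=0, max(0,-4)=0, max(0,3)=3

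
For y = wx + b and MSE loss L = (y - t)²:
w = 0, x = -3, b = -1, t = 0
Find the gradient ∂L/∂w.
∂L/∂w = 6

y = wx + b = (0)(-3) + -1 = -1
∂L/∂y = 2(y - t) = 2(-1 - 0) = -2
∂y/∂w = x = -3
∂L/∂w = ∂L/∂y · ∂y/∂w = -2 × -3 = 6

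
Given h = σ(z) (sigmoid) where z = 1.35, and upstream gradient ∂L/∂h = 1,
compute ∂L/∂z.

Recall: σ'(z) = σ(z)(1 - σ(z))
∂L/∂z = 0.1635

σ(1.35) = 0.7941
σ'(1.35) = σ(1.35)(1 - σ(1.35)) = 0.7941 × 0.2059 = 0.1635
∂L/∂z = ∂L/∂h · σ'(z) = 1 × 0.1635 = 0.1635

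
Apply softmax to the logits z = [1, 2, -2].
p = [0.2654, 0.7214, 0.0132]

exp(z) = [2.718, 7.389, 0.1353]
Sum = 10.24
p = [0.2654, 0.7214, 0.0132]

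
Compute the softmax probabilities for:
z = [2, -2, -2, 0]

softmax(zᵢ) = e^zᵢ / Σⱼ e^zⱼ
p = [0.8533, 0.0156, 0.0156, 0.1155]

exp(z) = [7.389, 0.1353, 0.1353, 1]
Sum = 8.66
p = [0.8533, 0.0156, 0.0156, 0.1155]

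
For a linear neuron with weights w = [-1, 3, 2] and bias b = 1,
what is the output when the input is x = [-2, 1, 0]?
y = 6

y = (-1)(-2) + (3)(1) + (2)(0) + 1 = 6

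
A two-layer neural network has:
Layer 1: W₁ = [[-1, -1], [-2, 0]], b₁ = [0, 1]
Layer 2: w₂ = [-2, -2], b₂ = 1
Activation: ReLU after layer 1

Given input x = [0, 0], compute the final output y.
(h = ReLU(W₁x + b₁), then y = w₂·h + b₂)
y = -1

Layer 1 pre-activation: z₁ = [0, 1]
After ReLU: h = [0, 1]
Layer 2 output: y = -2×0 + -2×1 + 1 = -1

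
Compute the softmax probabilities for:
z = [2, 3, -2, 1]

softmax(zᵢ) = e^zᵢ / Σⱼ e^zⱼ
p = [0.2436, 0.6623, 0.0045, 0.0896]

exp(z) = [7.389, 20.09, 0.1353, 2.718]
Sum = 30.33
p = [0.2436, 0.6623, 0.0045, 0.0896]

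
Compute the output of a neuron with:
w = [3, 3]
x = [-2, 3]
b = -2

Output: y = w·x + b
y = 1

y = (3)(-2) + (3)(3) + -2 = 1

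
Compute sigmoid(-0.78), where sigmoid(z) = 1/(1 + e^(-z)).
0.3143

sigmoid(-0.78) = 1/(1 + e^(0.78)) = 1/(1 + 2.181) = 0.3143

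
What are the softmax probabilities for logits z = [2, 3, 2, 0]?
p = [0.206, 0.5601, 0.206, 0.0279]

exp(z) = [7.389, 20.09, 7.389, 1]
Sum = 35.86
p = [0.206, 0.5601, 0.206, 0.0279]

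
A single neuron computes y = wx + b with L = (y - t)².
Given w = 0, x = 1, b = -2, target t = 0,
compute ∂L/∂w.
∂L/∂w = -4

y = wx + b = (0)(1) + -2 = -2
∂L/∂y = 2(y - t) = 2(-2 - 0) = -4
∂y/∂w = x = 1
∂L/∂w = ∂L/∂y · ∂y/∂w = -4 × 1 = -4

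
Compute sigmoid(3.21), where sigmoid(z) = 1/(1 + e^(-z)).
0.9612

sigmoid(3.21) = 1/(1 + e^(-3.21)) = 1/(1 + 0.04036) = 0.9612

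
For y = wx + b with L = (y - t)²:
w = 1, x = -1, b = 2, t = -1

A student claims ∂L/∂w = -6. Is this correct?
Incorrect

y = (1)(-1) + 2 = 1
∂L/∂y = 2(y - t) = 2(1 - -1) = 4
∂y/∂w = x = -1
∂L/∂w = 4 × -1 = -4

Claimed value: -6
Incorrect: The correct gradient is -4.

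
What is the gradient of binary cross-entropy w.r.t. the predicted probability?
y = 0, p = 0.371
∂L/∂p = 1.59

∂L/∂p = -y/p + (1-y)/(1-p) = 0 + 1/0.629 = 1.59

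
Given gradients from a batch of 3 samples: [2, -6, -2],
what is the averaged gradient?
Average gradient = -2

Average = (1/3)(2 + -6 + -2) = -6/3 = -2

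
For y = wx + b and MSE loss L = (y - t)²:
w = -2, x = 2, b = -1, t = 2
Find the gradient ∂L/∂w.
∂L/∂w = -28

y = wx + b = (-2)(2) + -1 = -5
∂L/∂y = 2(y - t) = 2(-5 - 2) = -14
∂y/∂w = x = 2
∂L/∂w = ∂L/∂y · ∂y/∂w = -14 × 2 = -28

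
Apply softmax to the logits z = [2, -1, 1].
p = [0.7054, 0.0351, 0.2595]

exp(z) = [7.389, 0.3679, 2.718]
Sum = 10.48
p = [0.7054, 0.0351, 0.2595]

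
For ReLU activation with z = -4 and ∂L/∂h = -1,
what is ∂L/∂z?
∂L/∂z = 0

h = ReLU(-4) = 0
Since z < 0: ∂h/∂z = 0
∂L/∂z = ∂L/∂h · ∂h/∂z = -1 × 0 = 0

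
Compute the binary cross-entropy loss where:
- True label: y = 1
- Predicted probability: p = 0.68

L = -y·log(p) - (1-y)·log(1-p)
L = 0.3857

L = -1·log(0.68) - 0·log(0.32) = -log(0.68) = 0.3857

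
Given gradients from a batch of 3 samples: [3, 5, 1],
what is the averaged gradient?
Average gradient = 3

Average = (1/3)(3 + 5 + 1) = 9/3 = 3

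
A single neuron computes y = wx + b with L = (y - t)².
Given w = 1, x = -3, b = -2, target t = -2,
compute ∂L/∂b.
∂L/∂b = -6

y = wx + b = (1)(-3) + -2 = -5
∂L/∂y = 2(y - t) = 2(-5 - -2) = -6
∂y/∂b = 1
∂L/∂b = ∂L/∂y · ∂y/∂b = -6 × 1 = -6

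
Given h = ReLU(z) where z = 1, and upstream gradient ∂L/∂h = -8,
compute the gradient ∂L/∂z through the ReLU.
∂L/∂z = -8

h = ReLU(1) = 1
Since z > 0: ∂h/∂z = 1
∂L/∂z = ∂L/∂h · ∂h/∂z = -8 × 1 = -8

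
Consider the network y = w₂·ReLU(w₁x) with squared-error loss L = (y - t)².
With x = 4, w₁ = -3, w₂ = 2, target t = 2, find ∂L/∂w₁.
∂L/∂w₁ = 0

Forward pass:
z = w₁x = -3×4 = -12
h = ReLU(-12) = 0
y = w₂h = 2×0 = 0

Backward pass:
∂L/∂y = 2(y - t) = 2(0 - 2) = -4
∂y/∂h = w₂ = 2
∂h/∂z = 0 (ReLU derivative)
∂z/∂w₁ = x = 4

∂L/∂w₁ = -4 × 2 × 0 × 4 = 0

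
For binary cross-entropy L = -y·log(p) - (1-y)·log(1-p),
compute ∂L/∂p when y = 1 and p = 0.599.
∂L/∂p = -1.669

∂L/∂p = -y/p + (1-y)/(1-p) = -1/0.599 + 0 = -1.669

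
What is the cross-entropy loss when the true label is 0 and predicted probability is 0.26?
L = 0.3011

L = -0·log(0.26) - 1·log(0.74) = -log(0.74) = 0.3011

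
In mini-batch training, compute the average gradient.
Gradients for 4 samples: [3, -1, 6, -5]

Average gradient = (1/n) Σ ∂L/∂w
Average gradient = 0.75

Average = (1/4)(3 + -1 + 6 + -5) = 3/4 = 0.75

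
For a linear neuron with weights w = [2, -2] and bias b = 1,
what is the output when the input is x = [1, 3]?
y = -3

y = (2)(1) + (-2)(3) + 1 = -3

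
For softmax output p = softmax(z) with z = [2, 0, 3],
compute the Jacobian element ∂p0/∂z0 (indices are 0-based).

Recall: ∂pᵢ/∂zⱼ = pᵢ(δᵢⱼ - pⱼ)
∂p0/∂z0 = 0.1922

p = softmax(z) = [0.2595, 0.03512, 0.7054]
p0 = 0.2595

∂p0/∂z0 = p0(1 - p0) = 0.2595 × (1 - 0.2595) = 0.1922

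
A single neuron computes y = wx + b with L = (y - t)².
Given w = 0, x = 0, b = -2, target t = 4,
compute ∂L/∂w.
∂L/∂w = 0

y = wx + b = (0)(0) + -2 = -2
∂L/∂y = 2(y - t) = 2(-2 - 4) = -12
∂y/∂w = x = 0
∂L/∂w = ∂L/∂y · ∂y/∂w = -12 × 0 = 0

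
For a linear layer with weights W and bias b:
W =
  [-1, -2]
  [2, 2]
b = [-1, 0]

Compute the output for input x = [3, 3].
y = [-10, 12]

Wx = [-1×3 + -2×3, 2×3 + 2×3]
   = [-9, 12]
y = Wx + b = [-9 + -1, 12 + 0] = [-10, 12]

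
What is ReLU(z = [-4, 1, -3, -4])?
h = [0, 1, 0, 0]

ReLU applied element-wise: max(0,-4)=0, max(0,1)=1, max(0,-3)=0, max(0,-4)=0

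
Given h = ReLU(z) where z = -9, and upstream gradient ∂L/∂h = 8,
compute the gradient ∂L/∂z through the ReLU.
∂L/∂z = 0

h = ReLU(-9) = 0
Since z < 0: ∂h/∂z = 0
∂L/∂z = ∂L/∂h · ∂h/∂z = 8 × 0 = 0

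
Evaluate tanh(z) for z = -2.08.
-0.9693

tanh(-2.08) = (e^(-2.08) - e^(2.08))/(e^(-2.08) + e^(2.08)) = -0.9693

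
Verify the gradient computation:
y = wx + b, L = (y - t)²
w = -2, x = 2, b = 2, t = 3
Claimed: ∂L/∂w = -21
Incorrect

y = (-2)(2) + 2 = -2
∂L/∂y = 2(y - t) = 2(-2 - 3) = -10
∂y/∂w = x = 2
∂L/∂w = -10 × 2 = -20

Claimed value: -21
Incorrect: The correct gradient is -20.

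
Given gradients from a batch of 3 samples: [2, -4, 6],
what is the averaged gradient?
Average gradient = 1.333

Average = (1/3)(2 + -4 + 6) = 4/3 = 1.333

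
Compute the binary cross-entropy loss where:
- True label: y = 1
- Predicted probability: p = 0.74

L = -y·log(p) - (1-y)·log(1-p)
L = 0.3011

L = -1·log(0.74) - 0·log(0.26) = -log(0.74) = 0.3011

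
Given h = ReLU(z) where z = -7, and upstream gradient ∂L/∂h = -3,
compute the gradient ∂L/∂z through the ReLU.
∂L/∂z = 0

h = ReLU(-7) = 0
Since z < 0: ∂h/∂z = 0
∂L/∂z = ∂L/∂h · ∂h/∂z = -3 × 0 = 0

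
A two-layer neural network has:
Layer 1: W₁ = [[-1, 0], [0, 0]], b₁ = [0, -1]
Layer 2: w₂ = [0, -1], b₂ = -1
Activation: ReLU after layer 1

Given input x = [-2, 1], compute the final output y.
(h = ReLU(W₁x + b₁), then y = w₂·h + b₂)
y = -1

Layer 1 pre-activation: z₁ = [2, -1]
After ReLU: h = [2, 0]
Layer 2 output: y = 0×2 + -1×0 + -1 = -1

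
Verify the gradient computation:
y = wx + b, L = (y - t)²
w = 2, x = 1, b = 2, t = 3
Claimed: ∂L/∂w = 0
Incorrect

y = (2)(1) + 2 = 4
∂L/∂y = 2(y - t) = 2(4 - 3) = 2
∂y/∂w = x = 1
∂L/∂w = 2 × 1 = 2

Claimed value: 0
Incorrect: The correct gradient is 2.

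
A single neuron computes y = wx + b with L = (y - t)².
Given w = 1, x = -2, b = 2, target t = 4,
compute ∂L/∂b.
∂L/∂b = -8

y = wx + b = (1)(-2) + 2 = 0
∂L/∂y = 2(y - t) = 2(0 - 4) = -8
∂y/∂b = 1
∂L/∂b = ∂L/∂y · ∂y/∂b = -8 × 1 = -8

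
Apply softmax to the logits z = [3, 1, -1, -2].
p = [0.8618, 0.1166, 0.0158, 0.0058]

exp(z) = [20.09, 2.718, 0.3679, 0.1353]
Sum = 23.31
p = [0.8618, 0.1166, 0.0158, 0.0058]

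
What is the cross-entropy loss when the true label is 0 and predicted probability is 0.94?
L = 2.813

L = -0·log(0.94) - 1·log(0.06) = -log(0.06) = 2.813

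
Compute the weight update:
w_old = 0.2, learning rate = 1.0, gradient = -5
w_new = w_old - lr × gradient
w_new = 5.2

w_new = w - η·∂L/∂w = 0.2 - 1.0×(-5) = 0.2 - (-5) = 5.2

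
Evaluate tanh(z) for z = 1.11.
0.8041

tanh(1.11) = (e^(1.11) - e^(-1.11))/(e^(1.11) + e^(-1.11)) = 0.8041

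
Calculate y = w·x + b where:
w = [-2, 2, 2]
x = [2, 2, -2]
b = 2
y = -2

y = (-2)(2) + (2)(2) + (2)(-2) + 2 = -2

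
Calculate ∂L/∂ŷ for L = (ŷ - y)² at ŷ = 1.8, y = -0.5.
∂L/∂ŷ = 4.6

∂L/∂ŷ = 2(ŷ - y) = 2(1.8 - -0.5) = 2(2.3) = 4.6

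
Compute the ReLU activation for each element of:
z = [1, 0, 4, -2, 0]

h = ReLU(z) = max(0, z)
h = [1, 0, 4, 0, 0]

ReLU applied element-wise: max(0,1)=1, max(0,0)=0, max(0,4)=4, max(0,-2)=0, max(0,0)=0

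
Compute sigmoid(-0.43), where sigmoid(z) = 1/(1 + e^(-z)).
0.3941

sigmoid(-0.43) = 1/(1 + e^(0.43)) = 1/(1 + 1.537) = 0.3941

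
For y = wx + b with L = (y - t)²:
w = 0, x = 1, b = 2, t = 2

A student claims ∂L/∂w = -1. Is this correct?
Incorrect

y = (0)(1) + 2 = 2
∂L/∂y = 2(y - t) = 2(2 - 2) = 0
∂y/∂w = x = 1
∂L/∂w = 0 × 1 = 0

Claimed value: -1
Incorrect: The correct gradient is 0.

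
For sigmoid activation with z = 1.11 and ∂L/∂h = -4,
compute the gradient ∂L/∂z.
∂L/∂z = -0.7457

σ(1.11) = 0.7521
σ'(1.11) = σ(1.11)(1 - σ(1.11)) = 0.7521 × 0.2479 = 0.1864
∂L/∂z = ∂L/∂h · σ'(z) = -4 × 0.1864 = -0.7457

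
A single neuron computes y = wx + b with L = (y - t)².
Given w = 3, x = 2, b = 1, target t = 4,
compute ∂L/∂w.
∂L/∂w = 12

y = wx + b = (3)(2) + 1 = 7
∂L/∂y = 2(y - t) = 2(7 - 4) = 6
∂y/∂w = x = 2
∂L/∂w = ∂L/∂y · ∂y/∂w = 6 × 2 = 12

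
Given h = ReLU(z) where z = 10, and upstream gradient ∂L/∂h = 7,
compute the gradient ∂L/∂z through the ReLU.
∂L/∂z = 7

h = ReLU(10) = 10
Since z > 0: ∂h/∂z = 1
∂L/∂z = ∂L/∂h · ∂h/∂z = 7 × 1 = 7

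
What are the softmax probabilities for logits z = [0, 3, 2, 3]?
p = [0.0206, 0.4136, 0.1522, 0.4136]

exp(z) = [1, 20.09, 7.389, 20.09]
Sum = 48.56
p = [0.0206, 0.4136, 0.1522, 0.4136]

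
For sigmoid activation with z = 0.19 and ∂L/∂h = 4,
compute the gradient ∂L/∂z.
∂L/∂z = 0.991

σ(0.19) = 0.5474
σ'(0.19) = σ(0.19)(1 - σ(0.19)) = 0.5474 × 0.4526 = 0.2478
∂L/∂z = ∂L/∂h · σ'(z) = 4 × 0.2478 = 0.991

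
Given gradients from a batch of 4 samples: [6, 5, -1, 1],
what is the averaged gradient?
Average gradient = 2.75

Average = (1/4)(6 + 5 + -1 + 1) = 11/4 = 2.75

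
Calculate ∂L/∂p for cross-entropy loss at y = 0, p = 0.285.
∂L/∂p = 1.399

∂L/∂p = -y/p + (1-y)/(1-p) = 0 + 1/0.715 = 1.399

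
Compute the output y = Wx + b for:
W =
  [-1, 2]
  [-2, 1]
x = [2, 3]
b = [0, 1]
y = [4, 0]

Wx = [-1×2 + 2×3, -2×2 + 1×3]
   = [4, -1]
y = Wx + b = [4 + 0, -1 + 1] = [4, 0]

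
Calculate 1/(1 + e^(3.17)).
0.04031

sigmoid(-3.17) = 1/(1 + e^(3.17)) = 1/(1 + 23.81) = 0.04031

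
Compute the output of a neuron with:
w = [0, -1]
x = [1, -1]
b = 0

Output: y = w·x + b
y = 1

y = (0)(1) + (-1)(-1) + 0 = 1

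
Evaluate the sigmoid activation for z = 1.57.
0.8278

sigmoid(1.57) = 1/(1 + e^(-1.57)) = 1/(1 + 0.208) = 0.8278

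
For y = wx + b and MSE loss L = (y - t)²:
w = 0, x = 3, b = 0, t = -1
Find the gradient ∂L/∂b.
∂L/∂b = 2

y = wx + b = (0)(3) + 0 = 0
∂L/∂y = 2(y - t) = 2(0 - -1) = 2
∂y/∂b = 1
∂L/∂b = ∂L/∂y · ∂y/∂b = 2 × 1 = 2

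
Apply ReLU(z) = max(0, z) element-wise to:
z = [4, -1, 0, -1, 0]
h = [4, 0, 0, 0, 0]

ReLU applied element-wise: max(0,4)=4, max(0,-1)=0, max(0,0)=0, max(0,-1)=0, max(0,0)=0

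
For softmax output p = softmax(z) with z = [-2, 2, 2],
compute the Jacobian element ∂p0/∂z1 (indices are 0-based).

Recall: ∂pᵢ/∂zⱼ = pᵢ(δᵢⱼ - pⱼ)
∂p0/∂z1 = -0.004496

p = softmax(z) = [0.009075, 0.4955, 0.4955]
p0 = 0.009075, p1 = 0.4955

∂p0/∂z1 = -p0 × p1 = -0.009075 × 0.4955 = -0.004496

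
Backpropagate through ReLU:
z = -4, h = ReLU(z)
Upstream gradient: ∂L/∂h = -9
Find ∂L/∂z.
∂L/∂z = 0

h = ReLU(-4) = 0
Since z < 0: ∂h/∂z = 0
∂L/∂z = ∂L/∂h · ∂h/∂z = -9 × 0 = 0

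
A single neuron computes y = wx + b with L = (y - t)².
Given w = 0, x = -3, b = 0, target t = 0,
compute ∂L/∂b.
∂L/∂b = 0

y = wx + b = (0)(-3) + 0 = 0
∂L/∂y = 2(y - t) = 2(0 - 0) = 0
∂y/∂b = 1
∂L/∂b = ∂L/∂y · ∂y/∂b = 0 × 1 = 0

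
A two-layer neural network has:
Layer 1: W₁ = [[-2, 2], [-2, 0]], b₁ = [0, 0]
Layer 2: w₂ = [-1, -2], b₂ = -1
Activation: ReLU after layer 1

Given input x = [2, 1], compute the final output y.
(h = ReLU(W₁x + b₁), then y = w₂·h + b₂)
y = -1

Layer 1 pre-activation: z₁ = [-2, -4]
After ReLU: h = [0, 0]
Layer 2 output: y = -1×0 + -2×0 + -1 = -1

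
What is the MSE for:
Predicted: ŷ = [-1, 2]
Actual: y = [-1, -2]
MSE = 8

MSE = (1/2)((-1--1)² + (2--2)²) = (1/2)(0 + 16) = 8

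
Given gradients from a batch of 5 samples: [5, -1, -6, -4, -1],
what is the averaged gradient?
Average gradient = -1.4

Average = (1/5)(5 + -1 + -6 + -4 + -1) = -7/5 = -1.4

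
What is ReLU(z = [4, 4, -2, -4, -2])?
h = [4, 4, 0, 0, 0]

ReLU applied element-wise: max(0,4)=4, max(0,4)=4, max(0,-2)=0, max(0,-4)=0, max(0,-2)=0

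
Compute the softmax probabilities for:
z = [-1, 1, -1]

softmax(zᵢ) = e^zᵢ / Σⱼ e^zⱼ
p = [0.1065, 0.787, 0.1065]

exp(z) = [0.3679, 2.718, 0.3679]
Sum = 3.454
p = [0.1065, 0.787, 0.1065]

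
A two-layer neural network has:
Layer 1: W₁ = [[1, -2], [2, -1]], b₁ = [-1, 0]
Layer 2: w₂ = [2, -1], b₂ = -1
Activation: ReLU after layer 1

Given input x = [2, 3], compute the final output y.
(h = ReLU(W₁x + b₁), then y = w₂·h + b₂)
y = -2

Layer 1 pre-activation: z₁ = [-5, 1]
After ReLU: h = [0, 1]
Layer 2 output: y = 2×0 + -1×1 + -1 = -2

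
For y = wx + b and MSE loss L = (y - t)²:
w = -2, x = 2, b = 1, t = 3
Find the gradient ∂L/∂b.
∂L/∂b = -12

y = wx + b = (-2)(2) + 1 = -3
∂L/∂y = 2(y - t) = 2(-3 - 3) = -12
∂y/∂b = 1
∂L/∂b = ∂L/∂y · ∂y/∂b = -12 × 1 = -12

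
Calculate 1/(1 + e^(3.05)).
0.04522

sigmoid(-3.05) = 1/(1 + e^(3.05)) = 1/(1 + 21.12) = 0.04522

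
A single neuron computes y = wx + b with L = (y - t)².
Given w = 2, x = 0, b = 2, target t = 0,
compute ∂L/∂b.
∂L/∂b = 4

y = wx + b = (2)(0) + 2 = 2
∂L/∂y = 2(y - t) = 2(2 - 0) = 4
∂y/∂b = 1
∂L/∂b = ∂L/∂y · ∂y/∂b = 4 × 1 = 4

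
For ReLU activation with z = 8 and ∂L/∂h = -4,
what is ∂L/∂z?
∂L/∂z = -4

h = ReLU(8) = 8
Since z > 0: ∂h/∂z = 1
∂L/∂z = ∂L/∂h · ∂h/∂z = -4 × 1 = -4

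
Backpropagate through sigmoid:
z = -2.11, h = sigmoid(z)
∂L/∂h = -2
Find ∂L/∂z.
∂L/∂z = -0.1929

σ(-2.11) = 0.1081
σ'(-2.11) = σ(-2.11)(1 - σ(-2.11)) = 0.1081 × 0.8919 = 0.09644
∂L/∂z = ∂L/∂h · σ'(z) = -2 × 0.09644 = -0.1929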